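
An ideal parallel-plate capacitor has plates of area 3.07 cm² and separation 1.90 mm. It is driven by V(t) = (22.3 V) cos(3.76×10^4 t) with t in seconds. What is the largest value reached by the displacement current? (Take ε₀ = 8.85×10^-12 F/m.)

1.20×10^-6 A

The displacement current equals the conduction current C dV/dt, which peaks at C V₀ ω.
With C = ε₀A/d = (8.85×10^-12)(3.07×10^-4)/(1.90×10^-3) = 1.430×10^-12 F and ω = 3.76×10^4 rad/s, I_d,max = (1.430×10^-12)(22.3)(3.76×10^4) = 1.20×10^-6 A.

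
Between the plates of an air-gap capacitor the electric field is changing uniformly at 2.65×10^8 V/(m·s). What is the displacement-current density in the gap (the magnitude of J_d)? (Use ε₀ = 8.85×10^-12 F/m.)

J_d = ε₀ dE/dt = (8.85×10^-12)(2.65×10^8) = 2.35×10^-3 A/m².

2.35×10^-3 A/m²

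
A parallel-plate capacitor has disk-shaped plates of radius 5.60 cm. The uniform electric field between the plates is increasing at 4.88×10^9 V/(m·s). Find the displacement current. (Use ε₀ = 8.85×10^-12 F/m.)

4.25×10^-4 A

The displacement current is ε₀ times dΦ_E/dt = ε₀ A dE/dt = (8.85×10^-12)(9.852×10^-3)(4.88×10^9) = 4.25×10^-4 A.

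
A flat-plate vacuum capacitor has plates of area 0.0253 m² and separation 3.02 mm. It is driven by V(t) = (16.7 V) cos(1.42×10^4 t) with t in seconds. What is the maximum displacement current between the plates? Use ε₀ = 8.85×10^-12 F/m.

1.76×10^-5 A

(dE/dt)_max = V₀ω/d = 7.852×10^7 V/(m·s); ω = 1.42×10^4 rad/s.
I_d,max = ε₀ A (dE/dt)_max = (8.85×10^-12)(0.0253)(7.852×10^7) = 1.76×10^-5 A.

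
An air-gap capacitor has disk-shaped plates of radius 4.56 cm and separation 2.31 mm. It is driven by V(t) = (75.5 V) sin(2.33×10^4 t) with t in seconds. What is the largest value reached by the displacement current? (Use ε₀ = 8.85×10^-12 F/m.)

4.40×10^-5 A

The displacement current equals the conduction current C dV/dt, which peaks at C V₀ ω.
With C = ε₀A/d = (8.85×10^-12)(6.533×10^-3)/(2.31×10^-3) = 2.503×10^-11 F and ω = 2.33×10^4 rad/s, I_d,max = (2.503×10^-11)(75.5)(2.33×10^4) = 4.40×10^-5 A.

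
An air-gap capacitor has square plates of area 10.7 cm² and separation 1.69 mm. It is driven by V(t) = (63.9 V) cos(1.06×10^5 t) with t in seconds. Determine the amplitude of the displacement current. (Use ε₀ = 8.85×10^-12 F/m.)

3.80×10^-5 A

C = ε₀A/d = (8.85×10^-12)(1.07×10^-3)/(1.69×10^-3) = 5.603×10^-12 F; ω = 1.06×10^5 rad/s.
I_d = C dV/dt, so |I_d|_max = C V₀ ω = (5.603×10^-12)(63.9)(1.06×10^5) = 3.80×10^-5 A.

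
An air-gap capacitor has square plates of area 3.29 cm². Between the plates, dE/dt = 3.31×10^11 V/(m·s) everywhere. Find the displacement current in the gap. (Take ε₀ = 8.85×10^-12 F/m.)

9.64×10^-4 A

The displacement current is ε₀ times dΦ_E/dt = ε₀ A dE/dt = (8.85×10^-12)(3.29×10^-4)(3.31×10^11) = 9.64×10^-4 A.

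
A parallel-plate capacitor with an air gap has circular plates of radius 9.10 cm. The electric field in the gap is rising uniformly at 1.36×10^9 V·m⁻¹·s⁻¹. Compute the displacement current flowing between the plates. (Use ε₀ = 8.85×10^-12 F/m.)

3.13×10^-4 A

The displacement current is ε₀ times dΦ_E/dt = ε₀ A dE/dt = (8.85×10^-12)(0.02602)(1.36×10^9) = 3.13×10^-4 A.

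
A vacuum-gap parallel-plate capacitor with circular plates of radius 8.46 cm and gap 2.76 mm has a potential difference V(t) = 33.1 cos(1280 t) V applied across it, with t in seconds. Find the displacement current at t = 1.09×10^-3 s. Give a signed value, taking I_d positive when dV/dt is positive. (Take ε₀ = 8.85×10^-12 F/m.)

dV/dt = (33.1)(1280)·−sin(1.3952) = -4.172×10^4 V/s.
I_d = C dV/dt with C = ε₀A/d = (8.85×10^-12)(0.02248)/(2.76×10^-3) = 7.208×10^-11 F, so I_d = (7.208×10^-11)(-4.172×10^4) = -3.01×10^-6 A.

-3.01×10^-6 A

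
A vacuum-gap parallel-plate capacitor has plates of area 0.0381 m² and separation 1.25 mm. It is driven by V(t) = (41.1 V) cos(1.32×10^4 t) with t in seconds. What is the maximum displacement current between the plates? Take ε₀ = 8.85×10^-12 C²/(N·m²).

1.46×10^-4 A

C = ε₀A/d = (8.85×10^-12)(0.0381)/(1.25×10^-3) = 2.697×10^-10 F; ω = 1.32×10^4 rad/s.
I_d = C dV/dt, so |I_d|_max = C V₀ ω = (2.697×10^-10)(41.1)(1.32×10^4) = 1.46×10^-4 A.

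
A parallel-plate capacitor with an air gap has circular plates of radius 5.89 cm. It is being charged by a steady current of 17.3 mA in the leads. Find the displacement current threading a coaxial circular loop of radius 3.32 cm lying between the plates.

No conduction current crosses the gap, so I_d there equals the 0.0173 A in the leads.
Through an area πr² the displacement current is I_d·(πr²/πR²) = I_d (r/R)² = 5.50×10^-3 A.

5.50×10^-3 A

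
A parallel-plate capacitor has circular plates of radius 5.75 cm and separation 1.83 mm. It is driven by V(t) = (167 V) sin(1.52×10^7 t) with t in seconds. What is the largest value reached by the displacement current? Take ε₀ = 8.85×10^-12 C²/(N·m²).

0.128 A

The displacement current equals the conduction current C dV/dt, which peaks at C V₀ ω.
With C = ε₀A/d = (8.85×10^-12)(0.01039)/(1.83×10^-3) = 5.025×10^-11 F and ω = 1.52×10^7 rad/s, I_d,max = (5.025×10^-11)(167)(1.52×10^7) = 0.128 A.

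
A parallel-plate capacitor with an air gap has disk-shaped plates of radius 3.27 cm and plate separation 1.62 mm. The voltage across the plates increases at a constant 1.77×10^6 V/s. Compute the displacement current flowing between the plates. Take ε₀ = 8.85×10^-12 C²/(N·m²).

C = ε₀A/d = (8.85×10^-12)(3.359×10^-3)/(1.62×10^-3) = 1.835×10^-11 F.
I_d = C dV/dt = (1.835×10^-11)(1.77×10^6) = 3.25×10^-5 A.

3.25×10^-5 A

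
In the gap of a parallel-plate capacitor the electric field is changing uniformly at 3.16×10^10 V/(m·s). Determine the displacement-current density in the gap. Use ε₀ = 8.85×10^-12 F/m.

0.280 A/m²

J_d = ε₀ ∂E/∂t, so J_d = 0.280 A/m².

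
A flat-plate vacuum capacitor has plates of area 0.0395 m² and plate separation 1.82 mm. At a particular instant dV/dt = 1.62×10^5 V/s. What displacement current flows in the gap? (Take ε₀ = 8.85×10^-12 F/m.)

3.11×10^-5 A

The displacement current equals the charging current C dV/dt. With C = ε₀A/d = (8.85×10^-12)(0.0395)/(1.82×10^-3) = 1.921×10^-10 F, I_d = (1.921×10^-10)(1.62×10^5) = 3.11×10^-5 A.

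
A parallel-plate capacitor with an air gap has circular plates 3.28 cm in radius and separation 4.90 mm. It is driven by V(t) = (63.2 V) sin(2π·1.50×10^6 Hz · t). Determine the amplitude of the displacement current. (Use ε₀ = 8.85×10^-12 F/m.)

3.64×10^-3 A

(dE/dt)_max = V₀ω/d = 1.216×10^11 V/(m·s); ω = 2πf = 9.425×10^6 rad/s.
I_d,max = ε₀ A (dE/dt)_max = (8.85×10^-12)(3.380×10^-3)(1.216×10^11) = 3.64×10^-3 A.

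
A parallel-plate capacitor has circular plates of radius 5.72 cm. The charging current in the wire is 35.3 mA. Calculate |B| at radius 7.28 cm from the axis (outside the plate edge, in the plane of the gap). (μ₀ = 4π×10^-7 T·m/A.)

Between the plates the displacement current equals the wire current: I_d = 35.3 mA = 0.0353 A.
Outside the plates the loop encloses all of I_d, so B·2πr = μ₀ I_d and B = 9.70×10^-8 T.

9.70×10^-8 T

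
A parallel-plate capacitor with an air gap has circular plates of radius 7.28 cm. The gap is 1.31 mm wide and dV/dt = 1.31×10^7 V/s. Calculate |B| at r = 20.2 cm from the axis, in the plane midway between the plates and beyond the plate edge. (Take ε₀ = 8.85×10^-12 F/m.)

1.46×10^-9 T

With E = V/d, dE/dt = 1.000×10^10 V/(m·s) and πR² = 0.01665 m², giving I_d = ε₀ πR² dE/dt = 1.474×10^-3 A.
With r > R the enclosed displacement current is the full I_d; B = μ₀ I_d / (2πr) = 1.46×10^-9 T.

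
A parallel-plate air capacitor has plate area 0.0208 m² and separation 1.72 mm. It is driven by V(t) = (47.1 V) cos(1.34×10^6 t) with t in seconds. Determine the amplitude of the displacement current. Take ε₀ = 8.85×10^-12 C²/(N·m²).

(dE/dt)_max = V₀ω/d = 3.669×10^10 V/(m·s); ω = 1.34×10^6 rad/s.
I_d,max = ε₀ A (dE/dt)_max = (8.85×10^-12)(0.0208)(3.669×10^10) = 6.75×10^-3 A.

6.75×10^-3 A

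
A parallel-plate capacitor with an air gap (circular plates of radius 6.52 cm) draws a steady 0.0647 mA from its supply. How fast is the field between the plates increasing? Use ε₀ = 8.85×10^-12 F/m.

5.47×10^8 V/(m·s)

The displacement current between the plates equals the conduction current, I_d = 0.0647 mA.
Then dE/dt = I_d/(ε₀A) = 5.47×10^8 V/(m·s).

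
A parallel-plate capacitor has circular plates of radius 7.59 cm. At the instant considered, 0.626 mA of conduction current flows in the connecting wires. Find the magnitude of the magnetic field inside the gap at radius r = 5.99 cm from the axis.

By continuity the displacement current in the gap matches the conduction current: I_d = 6.26×10^-4 A.
For r < R the Ampère–Maxwell law gives B(2πr) = μ₀ I_d (r²/R²), so B = μ₀ I_d r/(2πR²) = (4π×10^-7)(6.26×10^-4)(0.0599)/(2π·0.0759²) = 1.30×10^-9 T.

1.30×10^-9 T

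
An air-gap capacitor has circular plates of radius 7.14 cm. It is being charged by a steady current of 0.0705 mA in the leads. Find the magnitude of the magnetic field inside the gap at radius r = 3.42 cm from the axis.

No conduction current crosses the gap, so I_d there equals the 7.05×10^-5 A in the leads.
For r < R the Ampère–Maxwell law gives B(2πr) = μ₀ I_d (r²/R²), so B = μ₀ I_d r/(2πR²) = (4π×10^-7)(7.05×10^-5)(0.0342)/(2π·0.0714²) = 9.46×10^-11 T.

9.46×10^-11 T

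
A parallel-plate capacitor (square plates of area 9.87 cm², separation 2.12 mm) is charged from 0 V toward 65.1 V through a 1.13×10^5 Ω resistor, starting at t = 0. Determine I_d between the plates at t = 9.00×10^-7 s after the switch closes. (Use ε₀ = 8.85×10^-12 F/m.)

C = ε₀A/d = (8.85×10^-12)(9.87×10^-4)/(2.12×10^-3) = 4.120×10^-12 F and τ = RC = 4.656×10^-7 s. I_d in the gap equals the RC charging current.
I_d(t) = (V₀/R) e^(−t/τ) = 5.761×10^-4 · e^(−1.933) = 8.34×10^-5 A.

8.34×10^-5 A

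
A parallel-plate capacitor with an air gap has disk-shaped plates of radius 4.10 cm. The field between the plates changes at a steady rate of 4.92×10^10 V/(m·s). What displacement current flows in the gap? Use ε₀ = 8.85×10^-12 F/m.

2.30×10^-3 A

The displacement current is ε₀ times dΦ_E/dt = ε₀ A dE/dt = (8.85×10^-12)(5.281×10^-3)(4.92×10^10) = 2.30×10^-3 A.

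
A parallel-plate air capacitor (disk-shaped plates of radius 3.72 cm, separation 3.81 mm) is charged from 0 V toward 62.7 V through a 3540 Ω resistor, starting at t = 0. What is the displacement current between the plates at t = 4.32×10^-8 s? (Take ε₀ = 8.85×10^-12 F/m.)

C = ε₀A/d = (8.85×10^-12)(4.347×10^-3)/(3.81×10^-3) = 1.010×10^-11 F, so τ = RC = 3.575×10^-8 s.
The conduction current is I(t) = (V₀/R) e^(−t/τ), and the displacement current between the plates equals it.
t/τ = 1.208; I_d = (62.7/3540) · e^(−1.208) = (0.01771)(0.2988) = 5.29×10^-3 A.

5.29×10^-3 A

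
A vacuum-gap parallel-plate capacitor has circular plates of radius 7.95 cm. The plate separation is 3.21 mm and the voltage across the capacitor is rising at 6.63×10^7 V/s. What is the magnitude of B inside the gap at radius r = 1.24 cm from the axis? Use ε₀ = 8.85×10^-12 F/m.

1.42×10^-9 T

dE/dt = (dV/dt)/d = 2.065×10^10 V/(m·s); I_d = ε₀(πR²)(dE/dt) = (8.85×10^-12)(0.01986)(2.065×10^10) = 3.629×10^-3 A.
An Ampèrian loop of radius r encloses a fraction (r/R)² of I_d. Then B·2πr = μ₀ I_d (r/R)², giving B = μ₀ I_d r/(2πR²) = 1.42×10^-9 T.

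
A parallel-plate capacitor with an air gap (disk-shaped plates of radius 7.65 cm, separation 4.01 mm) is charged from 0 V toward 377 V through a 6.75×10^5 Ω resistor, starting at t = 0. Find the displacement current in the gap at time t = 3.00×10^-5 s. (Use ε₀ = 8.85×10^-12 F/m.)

1.87×10^-4 A

With C = ε₀A/d = (8.85×10^-12)(0.01839)/(4.01×10^-3) = 4.059×10^-11 F, the time constant is τ = RC = 2.740×10^-5 s, so t/τ = 1.095 and e^(−t/τ) = 0.3345.
I_d = I_cond = (V₀/R) e^(−t/τ) = (5.585×10^-4)(0.3345) = 1.87×10^-4 A.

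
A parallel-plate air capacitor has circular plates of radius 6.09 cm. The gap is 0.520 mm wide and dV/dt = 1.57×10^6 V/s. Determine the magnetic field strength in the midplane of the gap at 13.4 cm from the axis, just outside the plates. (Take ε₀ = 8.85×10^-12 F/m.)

I_d = C dV/dt with C = ε₀πR²/d = 1.983×10^-10 F, so I_d = (1.983×10^-10)(1.57×10^6) = 3.113×10^-4 A.
For r ≥ R the full I_d is enclosed: B = μ₀ I_d/(2πr) = (4π×10^-7)(3.113×10^-4)/(2π·0.134) = 4.65×10^-10 T.

4.65×10^-10 T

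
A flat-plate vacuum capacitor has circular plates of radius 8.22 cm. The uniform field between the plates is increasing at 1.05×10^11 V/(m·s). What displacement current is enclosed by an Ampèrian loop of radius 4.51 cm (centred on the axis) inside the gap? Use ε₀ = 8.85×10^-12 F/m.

Through the whole plate area (πR² = 0.02123 m²), I_d = ε₀ πR² dE/dt = 0.01973 A.
Since J_d is uniform, the enclosed fraction is (r/R)² = 0.3010, giving I_d,enc = 5.94×10^-3 A.

5.94×10^-3 A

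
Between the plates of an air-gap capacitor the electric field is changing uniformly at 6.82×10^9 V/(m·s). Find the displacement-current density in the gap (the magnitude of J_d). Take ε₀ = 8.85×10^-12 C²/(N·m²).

J_d = ε₀ dE/dt = (8.85×10^-12)(6.82×10^9) = 0.0604 A/m².

0.0604 A/m²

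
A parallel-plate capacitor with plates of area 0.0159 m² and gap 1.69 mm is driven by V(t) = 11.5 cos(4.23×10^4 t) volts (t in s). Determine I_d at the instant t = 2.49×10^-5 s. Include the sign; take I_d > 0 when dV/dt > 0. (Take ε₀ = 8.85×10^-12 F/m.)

-3.52×10^-5 A

dV/dt = (11.5)(4.23×10^4)·−sin(1.05327) = -4.227×10^5 V/s.
I_d = C dV/dt with C = ε₀A/d = (8.85×10^-12)(0.0159)/(1.69×10^-3) = 8.326×10^-11 F, so I_d = (8.326×10^-11)(-4.227×10^5) = -3.52×10^-5 A.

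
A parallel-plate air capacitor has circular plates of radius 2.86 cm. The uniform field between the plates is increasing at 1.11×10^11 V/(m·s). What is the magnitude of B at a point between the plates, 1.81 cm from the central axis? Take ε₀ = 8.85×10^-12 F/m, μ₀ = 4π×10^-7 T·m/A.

Total displacement current: I_d = ε₀(πR²)(dE/dt) = (8.85×10^-12)(2.570×10^-3)(1.11×10^11) = 2.525×10^-3 A.
∮B·dl = μ₀ I_d,enc with I_d,enc = I_d r²/R² = 1.011×10^-3 A; so B = μ₀ I_d,enc/(2πr) = 1.12×10^-8 T.

1.12×10^-8 T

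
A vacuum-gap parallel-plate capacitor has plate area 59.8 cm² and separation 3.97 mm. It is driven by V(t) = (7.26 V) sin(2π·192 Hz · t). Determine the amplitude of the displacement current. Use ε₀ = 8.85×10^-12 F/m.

1.17×10^-7 A

C = ε₀A/d = (8.85×10^-12)(5.98×10^-3)/(3.97×10^-3) = 1.333×10^-11 F; ω = 2πf = 1206 rad/s.
I_d = C dV/dt, so |I_d|_max = C V₀ ω = (1.333×10^-11)(7.26)(1206) = 1.17×10^-7 A.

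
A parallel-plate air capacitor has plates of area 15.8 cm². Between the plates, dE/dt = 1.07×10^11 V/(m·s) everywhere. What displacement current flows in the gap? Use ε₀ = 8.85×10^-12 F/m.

With a uniform field, Φ_E = EA, so I_d = ε₀ A dE/dt = 1.50×10^-3 A.

1.50×10^-3 A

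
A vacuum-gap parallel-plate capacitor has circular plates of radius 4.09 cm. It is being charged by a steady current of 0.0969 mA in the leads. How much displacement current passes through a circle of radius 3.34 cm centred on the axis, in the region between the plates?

6.46×10^-5 A

No conduction current crosses the gap, so I_d there equals the 9.69×10^-5 A in the leads.
Through an area πr² the displacement current is I_d·(πr²/πR²) = I_d (r/R)² = 6.46×10^-5 A.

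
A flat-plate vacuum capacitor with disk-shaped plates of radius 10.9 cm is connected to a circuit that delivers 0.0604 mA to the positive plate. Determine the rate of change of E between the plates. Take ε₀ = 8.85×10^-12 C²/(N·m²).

1.83×10^8 V/(m·s)

Charge continuity gives I_d = I = 6.04×10^-5 A between the plates.
Then dE/dt = I_d/(ε₀A) = 1.83×10^8 V/(m·s).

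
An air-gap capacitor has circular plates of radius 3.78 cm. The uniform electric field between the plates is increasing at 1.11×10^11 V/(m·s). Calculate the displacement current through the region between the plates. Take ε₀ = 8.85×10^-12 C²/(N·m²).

I_d = ε₀ A (dE/dt) = (8.85×10^-12)(4.489×10^-3 m²)(1.11×10^11) = 4.41×10^-3 A.

4.41×10^-3 A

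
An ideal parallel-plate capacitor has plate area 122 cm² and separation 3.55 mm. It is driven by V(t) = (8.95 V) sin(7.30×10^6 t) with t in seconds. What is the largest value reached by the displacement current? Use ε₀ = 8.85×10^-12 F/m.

(dE/dt)_max = V₀ω/d = 1.840×10^10 V/(m·s); ω = 7.30×10^6 rad/s.
I_d,max = ε₀ A (dE/dt)_max = (8.85×10^-12)(0.0122)(1.840×10^10) = 1.99×10^-3 A.

1.99×10^-3 A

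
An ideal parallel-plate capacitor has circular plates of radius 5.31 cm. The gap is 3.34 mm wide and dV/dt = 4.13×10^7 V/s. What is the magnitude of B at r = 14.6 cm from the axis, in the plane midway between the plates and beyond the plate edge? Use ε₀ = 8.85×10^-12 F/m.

1.33×10^-9 T

I_d = C dV/dt with C = ε₀πR²/d = 2.347×10^-11 F, so I_d = (2.347×10^-11)(4.13×10^7) = 9.693×10^-4 A.
Outside the plates the loop encloses all of I_d, so B·2πr = μ₀ I_d and B = 1.33×10^-9 T.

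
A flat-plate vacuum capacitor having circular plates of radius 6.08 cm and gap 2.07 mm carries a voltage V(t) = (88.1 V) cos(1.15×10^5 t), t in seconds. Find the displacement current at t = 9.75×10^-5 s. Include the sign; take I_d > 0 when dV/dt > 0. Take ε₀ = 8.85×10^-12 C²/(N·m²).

4.91×10^-4 A

dV/dt = (88.1)(1.15×10^5)·−sin(11.2125) = 9.894×10^6 V/s.
I_d = C dV/dt with C = ε₀A/d = (8.85×10^-12)(0.01161)/(2.07×10^-3) = 4.964×10^-11 F, so I_d = (4.964×10^-11)(9.894×10^6) = 4.91×10^-4 A.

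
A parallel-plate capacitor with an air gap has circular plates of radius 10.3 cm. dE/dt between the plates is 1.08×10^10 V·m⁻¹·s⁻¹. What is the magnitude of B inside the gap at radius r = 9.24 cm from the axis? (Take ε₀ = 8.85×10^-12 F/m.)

Total displacement current: I_d = ε₀(πR²)(dE/dt) = (8.85×10^-12)(0.03333)(1.08×10^10) = 3.186×10^-3 A.
An Ampèrian loop of radius r encloses a fraction (r/R)² of I_d. Then B·2πr = μ₀ I_d (r/R)², giving B = μ₀ I_d r/(2πR²) = 5.55×10^-9 T.

5.55×10^-9 T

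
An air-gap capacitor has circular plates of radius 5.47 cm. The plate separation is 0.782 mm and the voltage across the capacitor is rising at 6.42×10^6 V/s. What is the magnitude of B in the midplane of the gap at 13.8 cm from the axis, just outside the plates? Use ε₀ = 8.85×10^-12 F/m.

9.90×10^-10 T

With E = V/d, dE/dt = 8.210×10^9 V/(m·s) and πR² = 9.400×10^-3 m², giving I_d = ε₀ πR² dE/dt = 6.830×10^-4 A.
With r > R the enclosed displacement current is the full I_d; B = μ₀ I_d / (2πr) = 9.90×10^-10 T.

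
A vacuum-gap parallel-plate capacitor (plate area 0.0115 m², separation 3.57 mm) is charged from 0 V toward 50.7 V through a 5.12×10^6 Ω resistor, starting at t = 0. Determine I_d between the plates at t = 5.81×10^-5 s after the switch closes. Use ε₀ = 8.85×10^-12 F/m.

6.65×10^-6 A

C = ε₀A/d = (8.85×10^-12)(0.0115)/(3.57×10^-3) = 2.851×10^-11 F, so τ = RC = 1.460×10^-4 s.
The conduction current is I(t) = (V₀/R) e^(−t/τ), and the displacement current between the plates equals it.
t/τ = 0.3979; I_d = (50.7/5.12×10^6) · e^(−0.3979) = (9.902×10^-6)(0.6717) = 6.65×10^-6 A.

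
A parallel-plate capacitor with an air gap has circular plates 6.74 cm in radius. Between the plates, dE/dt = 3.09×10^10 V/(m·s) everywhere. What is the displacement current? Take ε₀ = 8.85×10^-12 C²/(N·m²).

With a uniform field, Φ_E = EA, so I_d = ε₀ A dE/dt = 3.90×10^-3 A.

3.90×10^-3 A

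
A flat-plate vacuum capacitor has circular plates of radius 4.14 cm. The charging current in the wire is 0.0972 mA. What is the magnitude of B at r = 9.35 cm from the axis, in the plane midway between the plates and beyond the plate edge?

By continuity the displacement current in the gap matches the conduction current: I_d = 9.72×10^-5 A.
For r ≥ R the full I_d is enclosed: B = μ₀ I_d/(2πr) = (4π×10^-7)(9.72×10^-5)/(2π·0.0935) = 2.08×10^-10 T.

2.08×10^-10 T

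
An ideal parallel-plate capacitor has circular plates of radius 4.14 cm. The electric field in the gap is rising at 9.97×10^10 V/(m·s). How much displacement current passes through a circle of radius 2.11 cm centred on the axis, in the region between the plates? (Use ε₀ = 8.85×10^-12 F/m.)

I_d = ε₀ dΦ_E/dt = ε₀ πR² (dE/dt) = (8.85×10^-12)(5.385×10^-3)(9.97×10^10) = 4.751×10^-3 A through the full plate area.
Through an area πr² the displacement current is I_d·(πr²/πR²) = I_d (r/R)² = 1.23×10^-3 A.

1.23×10^-3 A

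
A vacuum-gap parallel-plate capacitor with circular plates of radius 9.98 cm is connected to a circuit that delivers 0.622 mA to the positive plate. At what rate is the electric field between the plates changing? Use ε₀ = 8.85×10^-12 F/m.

2.25×10^9 V/(m·s)

Charge continuity gives I_d = I = 6.22×10^-4 A between the plates.
Inverting I_d = ε₀ A dE/dt gives dE/dt = 6.22×10^-4 / (8.85×10^-12 · 0.03129) = 2.25×10^9 V/(m·s).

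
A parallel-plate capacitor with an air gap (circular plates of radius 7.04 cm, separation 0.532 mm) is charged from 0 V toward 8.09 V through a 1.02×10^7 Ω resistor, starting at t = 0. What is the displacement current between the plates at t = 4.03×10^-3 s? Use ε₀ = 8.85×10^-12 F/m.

C = ε₀A/d = (8.85×10^-12)(0.01557)/(5.32×10^-4) = 2.590×10^-10 F and τ = RC = 2.642×10^-3 s. I_d in the gap equals the RC charging current.
I_d(t) = (V₀/R) e^(−t/τ) = 7.931×10^-7 · e^(−1.525) = 1.73×10^-7 A.

1.73×10^-7 A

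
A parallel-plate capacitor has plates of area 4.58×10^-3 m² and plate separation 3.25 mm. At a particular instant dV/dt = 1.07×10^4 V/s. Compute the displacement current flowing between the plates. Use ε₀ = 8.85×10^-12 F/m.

1.33×10^-7 A

E = V/d so dE/dt = (dV/dt)/d = 3.292×10^6 V/(m·s), and I_d = ε₀ A dE/dt = (8.85×10^-12)(4.58×10^-3)(3.292×10^6) = 1.33×10^-7 A.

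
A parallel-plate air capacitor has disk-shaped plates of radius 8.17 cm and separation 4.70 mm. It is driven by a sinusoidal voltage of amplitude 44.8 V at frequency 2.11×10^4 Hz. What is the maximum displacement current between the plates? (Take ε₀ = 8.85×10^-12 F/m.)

(dE/dt)_max = V₀ω/d = 1.264×10^9 V/(m·s); ω = 2πf = 1.326×10^5 rad/s.
I_d,max = ε₀ A (dE/dt)_max = (8.85×10^-12)(0.02097)(1.264×10^9) = 2.35×10^-4 A.

2.35×10^-4 A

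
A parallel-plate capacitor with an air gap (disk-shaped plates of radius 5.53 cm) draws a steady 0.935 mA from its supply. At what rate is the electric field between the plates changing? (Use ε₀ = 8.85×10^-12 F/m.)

By continuity, I_d in the gap equals the 0.935 mA flowing in the wire.
Since I_d = ε₀ A dE/dt, dE/dt = I_d/(ε₀A) = (9.35×10^-4)/((8.85×10^-12)(9.607×10^-3)) = 1.10×10^10 V/(m·s).

1.10×10^10 V/(m·s)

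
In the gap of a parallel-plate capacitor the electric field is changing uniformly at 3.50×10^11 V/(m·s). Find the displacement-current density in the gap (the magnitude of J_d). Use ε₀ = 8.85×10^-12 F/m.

3.10 A/m²

J_d = ε₀ dE/dt = (8.85×10^-12)(3.50×10^11) = 3.10 A/m².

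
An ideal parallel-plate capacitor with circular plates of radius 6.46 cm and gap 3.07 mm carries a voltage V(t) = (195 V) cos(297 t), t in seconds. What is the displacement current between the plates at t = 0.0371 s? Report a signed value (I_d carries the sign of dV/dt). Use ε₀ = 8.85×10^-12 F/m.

C = ε₀A/d = (8.85×10^-12)(0.01311)/(3.07×10^-3) = 3.779×10^-11 F. dV/dt = V₀ω·−sin(ωt); at ωt = 11.0187 rad this factor is 0.9997.
I_d = C dV/dt = (3.779×10^-11)(195)(297)(0.9997) = 2.19×10^-6 A.

2.19×10^-6 A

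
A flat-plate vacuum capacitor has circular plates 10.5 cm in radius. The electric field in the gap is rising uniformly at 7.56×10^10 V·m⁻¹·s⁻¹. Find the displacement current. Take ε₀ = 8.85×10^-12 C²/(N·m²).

The displacement current is ε₀ times dΦ_E/dt = ε₀ A dE/dt = (8.85×10^-12)(0.03464)(7.56×10^10) = 0.0232 A.

0.0232 A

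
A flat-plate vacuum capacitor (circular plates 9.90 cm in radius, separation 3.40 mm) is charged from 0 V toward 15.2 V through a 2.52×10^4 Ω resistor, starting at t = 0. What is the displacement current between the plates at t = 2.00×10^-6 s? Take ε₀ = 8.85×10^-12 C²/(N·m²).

2.24×10^-4 A

C = ε₀A/d = (8.85×10^-12)(0.03079)/(3.40×10^-3) = 8.014×10^-11 F, so τ = RC = 2.020×10^-6 s.
The conduction current is I(t) = (V₀/R) e^(−t/τ), and the displacement current between the plates equals it.
t/τ = 0.9901; I_d = (15.2/2.52×10^4) · e^(−0.9901) = (6.032×10^-4)(0.3715) = 2.24×10^-4 A.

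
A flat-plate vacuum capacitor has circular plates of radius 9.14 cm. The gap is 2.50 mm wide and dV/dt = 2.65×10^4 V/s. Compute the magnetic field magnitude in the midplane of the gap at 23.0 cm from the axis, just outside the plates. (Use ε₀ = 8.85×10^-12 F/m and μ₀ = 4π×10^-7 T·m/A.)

dE/dt = (dV/dt)/d = 1.060×10^7 V/(m·s); I_d = ε₀(πR²)(dE/dt) = (8.85×10^-12)(0.02624)(1.060×10^7) = 2.462×10^-6 A.
Outside the plates the loop encloses all of I_d, so B·2πr = μ₀ I_d and B = 2.14×10^-12 T.

2.14×10^-12 T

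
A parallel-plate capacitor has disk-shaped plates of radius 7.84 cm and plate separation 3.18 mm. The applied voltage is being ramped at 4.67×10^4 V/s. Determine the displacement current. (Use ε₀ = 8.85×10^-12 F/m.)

The field between the plates is E = V/d, so dE/dt = (4.67×10^4)/(3.18×10^-3 m) = 1.469×10^7 V/(m·s).
I_d = ε₀ A (dE/dt) = (8.85×10^-12)(0.01931)(1.469×10^7) = 2.51×10^-6 A.

2.51×10^-6 A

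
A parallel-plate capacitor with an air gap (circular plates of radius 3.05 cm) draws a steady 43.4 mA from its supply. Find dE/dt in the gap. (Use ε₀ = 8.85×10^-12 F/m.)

1.68×10^12 V/(m·s)

Charge continuity gives I_d = I = 0.0434 A between the plates.
Inverting I_d = ε₀ A dE/dt gives dE/dt = 0.0434 / (8.85×10^-12 · 2.922×10^-3) = 1.68×10^12 V/(m·s).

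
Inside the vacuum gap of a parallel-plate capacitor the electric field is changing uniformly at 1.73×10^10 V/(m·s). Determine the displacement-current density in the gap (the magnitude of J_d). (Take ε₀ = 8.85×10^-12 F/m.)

0.153 A/m²

The displacement-current density is ε₀ ∂E/∂t = (8.85×10^-12)(1.73×10^10) = 0.153 A/m².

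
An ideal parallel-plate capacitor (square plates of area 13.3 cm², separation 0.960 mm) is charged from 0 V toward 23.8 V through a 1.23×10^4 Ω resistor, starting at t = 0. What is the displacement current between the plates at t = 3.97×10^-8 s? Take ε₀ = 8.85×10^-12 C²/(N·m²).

1.49×10^-3 A

C = ε₀A/d = (8.85×10^-12)(1.33×10^-3)/(9.60×10^-4) = 1.226×10^-11 F and τ = RC = 1.508×10^-7 s. I_d in the gap equals the RC charging current.
I_d(t) = (V₀/R) e^(−t/τ) = 1.935×10^-3 · e^(−0.2633) = 1.49×10^-3 A.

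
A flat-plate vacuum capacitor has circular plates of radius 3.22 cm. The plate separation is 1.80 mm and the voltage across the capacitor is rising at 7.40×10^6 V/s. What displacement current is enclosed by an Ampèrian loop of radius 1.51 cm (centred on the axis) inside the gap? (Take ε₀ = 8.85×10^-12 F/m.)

With E = V/d, dE/dt = 4.111×10^9 V/(m·s) and πR² = 3.257×10^-3 m², giving I_d = ε₀ πR² dE/dt = 1.185×10^-4 A.
The field is uniform, so I_d,enc = I_d (r/R)² = (1.185×10^-4)(1.51/3.22)² = 2.61×10^-5 A.

2.61×10^-5 A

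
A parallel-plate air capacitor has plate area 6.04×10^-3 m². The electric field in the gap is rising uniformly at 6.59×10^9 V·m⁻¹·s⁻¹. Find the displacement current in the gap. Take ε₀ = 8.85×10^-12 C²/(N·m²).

3.52×10^-4 A

I_d = ε₀ A (dE/dt) = (8.85×10^-12)(6.04×10^-3 m²)(6.59×10^9) = 3.52×10^-4 A.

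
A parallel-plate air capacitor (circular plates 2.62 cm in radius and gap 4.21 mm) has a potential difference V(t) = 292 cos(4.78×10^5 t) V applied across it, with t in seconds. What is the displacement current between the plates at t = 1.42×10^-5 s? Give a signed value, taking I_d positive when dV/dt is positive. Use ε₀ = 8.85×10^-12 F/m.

-3.06×10^-4 A

dV/dt = (292)(4.78×10^5)·−sin(6.7876) = -6.746×10^7 V/s.
I_d = C dV/dt with C = ε₀A/d = (8.85×10^-12)(2.157×10^-3)/(4.21×10^-3) = 4.534×10^-12 F, so I_d = (4.534×10^-12)(-6.746×10^7) = -3.06×10^-4 A.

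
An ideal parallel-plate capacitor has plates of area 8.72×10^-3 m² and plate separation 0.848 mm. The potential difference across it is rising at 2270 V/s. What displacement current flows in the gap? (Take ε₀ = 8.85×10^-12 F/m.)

The field between the plates is E = V/d, so dE/dt = (2270)/(8.48×10^-4 m) = 2.677×10^6 V/(m·s).
I_d = ε₀ A (dE/dt) = (8.85×10^-12)(8.72×10^-3)(2.677×10^6) = 2.07×10^-7 A.

2.07×10^-7 A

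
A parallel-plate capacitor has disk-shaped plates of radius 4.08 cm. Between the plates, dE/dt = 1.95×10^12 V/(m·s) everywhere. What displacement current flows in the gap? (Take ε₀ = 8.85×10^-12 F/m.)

The displacement current is ε₀ times dΦ_E/dt = ε₀ A dE/dt = (8.85×10^-12)(5.230×10^-3)(1.95×10^12) = 0.0903 A.

0.0903 A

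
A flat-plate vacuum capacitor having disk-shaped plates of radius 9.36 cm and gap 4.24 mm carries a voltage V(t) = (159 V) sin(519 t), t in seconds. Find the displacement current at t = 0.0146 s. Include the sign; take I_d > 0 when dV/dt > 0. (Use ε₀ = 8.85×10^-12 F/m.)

C = ε₀A/d = (8.85×10^-12)(0.02752)/(4.24×10^-3) = 5.744×10^-11 F. dV/dt = V₀ω·cos(ωt); at ωt = 7.5774 rad this factor is 0.2731.
I_d = C dV/dt = (5.744×10^-11)(159)(519)(0.2731) = 1.29×10^-6 A.

1.29×10^-6 A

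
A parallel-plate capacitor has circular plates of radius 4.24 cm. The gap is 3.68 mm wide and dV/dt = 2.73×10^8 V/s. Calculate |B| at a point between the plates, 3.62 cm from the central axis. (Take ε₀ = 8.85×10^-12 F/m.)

1.49×10^-8 T

I_d = C dV/dt with C = ε₀πR²/d = 1.358×10^-11 F, so I_d = (1.358×10^-11)(2.73×10^8) = 3.707×10^-3 A.
∮B·dl = μ₀ I_d,enc with I_d,enc = I_d r²/R² = 2.702×10^-3 A; so B = μ₀ I_d,enc/(2πr) = 1.49×10^-8 T.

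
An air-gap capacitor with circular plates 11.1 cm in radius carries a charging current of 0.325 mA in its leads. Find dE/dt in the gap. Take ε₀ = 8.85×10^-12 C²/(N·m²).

9.49×10^8 V/(m·s)

By continuity, I_d in the gap equals the 0.325 mA flowing in the wire.
Since I_d = ε₀ A dE/dt, dE/dt = I_d/(ε₀A) = (3.25×10^-4)/((8.85×10^-12)(0.03871)) = 9.49×10^8 V/(m·s).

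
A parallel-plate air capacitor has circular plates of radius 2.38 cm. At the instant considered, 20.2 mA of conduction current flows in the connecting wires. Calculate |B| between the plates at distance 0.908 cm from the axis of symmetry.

Between the plates the displacement current equals the wire current: I_d = 20.2 mA = 0.0202 A.
∮B·dl = μ₀ I_d,enc with I_d,enc = I_d r²/R² = 2.940×10^-3 A; so B = μ₀ I_d,enc/(2πr) = 6.48×10^-8 T.

6.48×10^-8 T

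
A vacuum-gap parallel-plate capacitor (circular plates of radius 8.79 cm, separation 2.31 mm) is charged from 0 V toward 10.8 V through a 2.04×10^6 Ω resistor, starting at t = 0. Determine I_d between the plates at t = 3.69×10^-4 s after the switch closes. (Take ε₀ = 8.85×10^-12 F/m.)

C = ε₀A/d = (8.85×10^-12)(0.02427)/(2.31×10^-3) = 9.298×10^-11 F, so τ = RC = 1.897×10^-4 s.
The conduction current is I(t) = (V₀/R) e^(−t/τ), and the displacement current between the plates equals it.
t/τ = 1.945; I_d = (10.8/2.04×10^6) · e^(−1.945) = (5.294×10^-6)(0.1430) = 7.57×10^-7 A.

7.57×10^-7 A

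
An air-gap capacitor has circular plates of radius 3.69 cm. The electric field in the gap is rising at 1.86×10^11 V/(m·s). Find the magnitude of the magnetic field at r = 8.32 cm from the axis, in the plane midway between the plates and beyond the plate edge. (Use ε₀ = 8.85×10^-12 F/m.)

I_d = ε₀ dΦ_E/dt = ε₀ πR² (dE/dt) = (8.85×10^-12)(4.278×10^-3)(1.86×10^11) = 7.042×10^-3 A through the full plate area.
For r ≥ R the full I_d is enclosed: B = μ₀ I_d/(2πr) = (4π×10^-7)(7.042×10^-3)/(2π·0.0832) = 1.69×10^-8 T.

1.69×10^-8 T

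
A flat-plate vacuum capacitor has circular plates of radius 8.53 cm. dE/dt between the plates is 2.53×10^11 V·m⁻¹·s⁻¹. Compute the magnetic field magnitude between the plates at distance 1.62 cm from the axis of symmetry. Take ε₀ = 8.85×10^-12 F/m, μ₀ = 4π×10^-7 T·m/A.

2.28×10^-8 T

Through the whole plate area (πR² = 0.02286 m²), I_d = ε₀ πR² dE/dt = 0.05118 A.
∮B·dl = μ₀ I_d,enc with I_d,enc = I_d r²/R² = 1.846×10^-3 A; so B = μ₀ I_d,enc/(2πr) = 2.28×10^-8 T.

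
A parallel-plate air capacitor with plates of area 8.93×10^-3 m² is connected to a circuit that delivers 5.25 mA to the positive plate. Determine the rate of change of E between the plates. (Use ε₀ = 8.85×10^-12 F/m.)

The displacement current between the plates equals the conduction current, I_d = 5.25 mA.
Inverting I_d = ε₀ A dE/dt gives dE/dt = 5.25×10^-3 / (8.85×10^-12 · 8.93×10^-3) = 6.64×10^10 V/(m·s).

6.64×10^10 V/(m·s)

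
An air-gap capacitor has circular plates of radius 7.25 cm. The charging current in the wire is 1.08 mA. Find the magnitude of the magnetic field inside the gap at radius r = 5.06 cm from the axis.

2.08×10^-9 T

By continuity the displacement current in the gap matches the conduction current: I_d = 1.08×10^-3 A.
An Ampèrian loop of radius r encloses a fraction (r/R)² of I_d. Then B·2πr = μ₀ I_d (r/R)², giving B = μ₀ I_d r/(2πR²) = 2.08×10^-9 T.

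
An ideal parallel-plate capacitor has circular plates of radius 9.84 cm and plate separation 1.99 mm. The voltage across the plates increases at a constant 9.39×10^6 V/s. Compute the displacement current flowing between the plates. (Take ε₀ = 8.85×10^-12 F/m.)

1.27×10^-3 A

The field between the plates is E = V/d, so dE/dt = (9.39×10^6)/(1.99×10^-3 m) = 4.719×10^9 V/(m·s).
I_d = ε₀ A (dE/dt) = (8.85×10^-12)(0.03042)(4.719×10^9) = 1.27×10^-3 A.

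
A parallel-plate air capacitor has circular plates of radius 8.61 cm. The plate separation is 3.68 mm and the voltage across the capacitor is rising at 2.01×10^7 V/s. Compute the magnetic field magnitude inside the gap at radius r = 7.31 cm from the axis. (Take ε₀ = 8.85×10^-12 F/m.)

I_d = C dV/dt with C = ε₀πR²/d = 5.601×10^-11 F, so I_d = (5.601×10^-11)(2.01×10^7) = 1.126×10^-3 A.
An Ampèrian loop of radius r encloses a fraction (r/R)² of I_d. Then B·2πr = μ₀ I_d (r/R)², giving B = μ₀ I_d r/(2πR²) = 2.22×10^-9 T.

2.22×10^-9 T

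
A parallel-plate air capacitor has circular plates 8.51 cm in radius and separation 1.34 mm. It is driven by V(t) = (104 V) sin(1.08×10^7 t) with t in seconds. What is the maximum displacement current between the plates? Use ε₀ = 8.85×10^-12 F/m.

C = ε₀A/d = (8.85×10^-12)(0.02275)/(1.34×10^-3) = 1.503×10^-10 F; ω = 1.08×10^7 rad/s.
I_d = C dV/dt, so |I_d|_max = C V₀ ω = (1.503×10^-10)(104)(1.08×10^7) = 0.169 A.

0.169 A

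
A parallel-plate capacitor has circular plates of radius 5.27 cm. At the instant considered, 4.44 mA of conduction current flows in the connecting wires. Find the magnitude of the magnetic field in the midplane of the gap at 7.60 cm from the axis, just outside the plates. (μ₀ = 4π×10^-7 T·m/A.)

Between the plates the displacement current equals the wire current: I_d = 4.44 mA = 4.44×10^-3 A.
Outside the plates the loop encloses all of I_d, so B·2πr = μ₀ I_d and B = 1.17×10^-8 T.

1.17×10^-8 T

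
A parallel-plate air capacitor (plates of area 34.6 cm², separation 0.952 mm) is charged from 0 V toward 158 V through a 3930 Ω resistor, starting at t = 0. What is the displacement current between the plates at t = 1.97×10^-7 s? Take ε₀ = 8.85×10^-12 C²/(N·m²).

8.46×10^-3 A

C = ε₀A/d = (8.85×10^-12)(3.46×10^-3)/(9.52×10^-4) = 3.216×10^-11 F and τ = RC = 1.264×10^-7 s. I_d in the gap equals the RC charging current.
I_d(t) = (V₀/R) e^(−t/τ) = 0.04020 · e^(−1.559) = 8.46×10^-3 A.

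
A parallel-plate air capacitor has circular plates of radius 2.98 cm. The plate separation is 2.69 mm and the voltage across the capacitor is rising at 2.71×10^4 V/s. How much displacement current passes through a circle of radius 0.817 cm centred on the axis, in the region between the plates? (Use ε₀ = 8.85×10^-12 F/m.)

dE/dt = (dV/dt)/d = 1.007×10^7 V/(m·s); I_d = ε₀(πR²)(dE/dt) = (8.85×10^-12)(2.790×10^-3)(1.007×10^7) = 2.486×10^-7 A.
The field is uniform, so I_d,enc = I_d (r/R)² = (2.486×10^-7)(0.817/2.98)² = 1.87×10^-8 A.

1.87×10^-8 A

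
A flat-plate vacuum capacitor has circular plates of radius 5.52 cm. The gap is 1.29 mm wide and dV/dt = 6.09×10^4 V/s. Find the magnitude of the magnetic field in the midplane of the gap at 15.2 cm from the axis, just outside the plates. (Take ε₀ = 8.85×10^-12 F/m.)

I_d = C dV/dt with C = ε₀πR²/d = 6.568×10^-11 F, so I_d = (6.568×10^-11)(6.09×10^4) = 4.000×10^-6 A.
For r ≥ R the full I_d is enclosed: B = μ₀ I_d/(2πr) = (4π×10^-7)(4.000×10^-6)/(2π·0.152) = 5.26×10^-12 T.

5.26×10^-12 T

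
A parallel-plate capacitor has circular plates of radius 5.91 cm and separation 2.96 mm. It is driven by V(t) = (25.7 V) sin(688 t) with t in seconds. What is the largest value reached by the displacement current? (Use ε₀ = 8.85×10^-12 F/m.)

5.80×10^-7 A

The displacement current equals the conduction current C dV/dt, which peaks at C V₀ ω.
With C = ε₀A/d = (8.85×10^-12)(0.01097)/(2.96×10^-3) = 3.280×10^-11 F and ω = 688 rad/s, I_d,max = (3.280×10^-11)(25.7)(688) = 5.80×10^-7 A.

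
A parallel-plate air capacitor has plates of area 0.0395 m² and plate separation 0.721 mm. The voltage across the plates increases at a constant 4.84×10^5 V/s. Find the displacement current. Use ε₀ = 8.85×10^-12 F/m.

2.35×10^-4 A

E = V/d so dE/dt = (dV/dt)/d = 6.713×10^8 V/(m·s), and I_d = ε₀ A dE/dt = (8.85×10^-12)(0.0395)(6.713×10^8) = 2.35×10^-4 A.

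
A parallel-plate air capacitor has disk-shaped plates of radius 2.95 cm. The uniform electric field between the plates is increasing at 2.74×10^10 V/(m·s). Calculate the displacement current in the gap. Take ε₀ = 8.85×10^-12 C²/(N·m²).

6.63×10^-4 A

The displacement current is ε₀ times dΦ_E/dt = ε₀ A dE/dt = (8.85×10^-12)(2.734×10^-3)(2.74×10^10) = 6.63×10^-4 A.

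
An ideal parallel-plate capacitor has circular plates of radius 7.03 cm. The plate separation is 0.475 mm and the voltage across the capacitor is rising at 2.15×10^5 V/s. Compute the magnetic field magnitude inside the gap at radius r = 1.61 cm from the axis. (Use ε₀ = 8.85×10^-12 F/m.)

dE/dt = (dV/dt)/d = 4.526×10^8 V/(m·s); I_d = ε₀(πR²)(dE/dt) = (8.85×10^-12)(0.01553)(4.526×10^8) = 6.221×10^-5 A.
An Ampèrian loop of radius r encloses a fraction (r/R)² of I_d. Then B·2πr = μ₀ I_d (r/R)², giving B = μ₀ I_d r/(2πR²) = 4.05×10^-11 T.

4.05×10^-11 T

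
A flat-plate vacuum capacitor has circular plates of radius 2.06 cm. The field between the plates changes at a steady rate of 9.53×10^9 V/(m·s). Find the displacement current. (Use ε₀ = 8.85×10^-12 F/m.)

With a uniform field, Φ_E = EA, so I_d = ε₀ A dE/dt = 1.12×10^-4 A.

1.12×10^-4 A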